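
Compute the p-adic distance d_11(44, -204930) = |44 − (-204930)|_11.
d_11(44, -204930) = 1/14641

Step 1 — x − y = 44 − (-204930) = 204974. Step 2 — v_11(204974) = 4 (factor: 204974 = (11^4 · 14); the sign does not affect v_p). Step 3 — |x − y|_11 = 11^{-4} = 1/14641.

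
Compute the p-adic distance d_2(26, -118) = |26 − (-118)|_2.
d_2(26, -118) = 1/16

Step 1 — x − y = 26 − (-118) = 144. Step 2 — v_2(144) = 4 (factor: 144 = (2^4 · 9); the sign does not affect v_p). Step 3 — |x − y|_2 = 2^{-4} = 1/16.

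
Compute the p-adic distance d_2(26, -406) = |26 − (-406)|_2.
d_2(26, -406) = 1/16

Step 1 — x − y = 26 − (-406) = 432. Step 2 — v_2(432) = 4 (factor: 432 = (2^4 · 27); the sign does not affect v_p). Step 3 — |x − y|_2 = 2^{-4} = 1/16.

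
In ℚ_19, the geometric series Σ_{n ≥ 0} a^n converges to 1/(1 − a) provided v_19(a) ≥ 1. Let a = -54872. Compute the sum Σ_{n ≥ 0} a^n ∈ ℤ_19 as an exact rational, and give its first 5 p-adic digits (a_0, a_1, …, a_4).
Σ a^n = 1/(1 − a) = 1/54873;  first 5 digits = (1, 0, 0, 11, 18)

v_19(a) = 3 ≥ 1, so the series converges in ℤ_19 to 1/(1 − a) = 1/(1 − (-54872)) = 1/54873. Expand this rational in ℤ_19: compute digits iteratively via d_i = x_i mod 19, x_{i+1} = (x_i − d_i)/19. The first 5 digits are (1, 0, 0, 11, 18).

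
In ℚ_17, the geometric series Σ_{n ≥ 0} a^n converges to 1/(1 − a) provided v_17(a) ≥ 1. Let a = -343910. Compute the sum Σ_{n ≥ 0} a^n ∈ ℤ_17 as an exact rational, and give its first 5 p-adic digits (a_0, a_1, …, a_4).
Σ a^n = 1/(1 − a) = 1/343911;  first 5 digits = (1, 0, 0, 15, 12)

v_17(a) = 3 ≥ 1, so the series converges in ℤ_17 to 1/(1 − a) = 1/(1 − (-343910)) = 1/343911. Expand this rational in ℤ_17: compute digits iteratively via d_i = x_i mod 17, x_{i+1} = (x_i − d_i)/17. The first 5 digits are (1, 0, 0, 15, 12).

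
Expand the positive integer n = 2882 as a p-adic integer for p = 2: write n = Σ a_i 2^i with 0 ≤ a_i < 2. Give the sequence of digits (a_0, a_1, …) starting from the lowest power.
(a_0, a_1, …) = (0, 1, 0, 0, 0, 0, 1, 0, 1, 1, 0, 1)

Repeated division by 2 gives the digits low-to-high: 2882 = 1·2^1 + 1·2^6 + 1·2^8 + 1·2^9 + 1·2^11. Digit sequence: (0, 1, 0, 0, 0, 0, 1, 0, 1, 1, 0, 1).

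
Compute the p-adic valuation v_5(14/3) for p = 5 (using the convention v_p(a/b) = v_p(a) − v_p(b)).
v_5(14/3) = 0

Factor powers of 5 from the numerator and denominator of the reduced fraction: 14 = 5^0 · 14 and 3 = 5^0 · 3. Apply v_p(a/b) = v_p(a) − v_p(b): v_5(14/3) = 0 − 0 = 0.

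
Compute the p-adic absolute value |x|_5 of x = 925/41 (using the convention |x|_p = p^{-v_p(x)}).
|925/41|_5 = 1/25

Step 1 — compute v_5(x) by factoring powers of 5 out of the numerator and denominator: v_5(925/41) = 2. Step 2 — apply |x|_p = p^{-v_p(x)} = 5^{-2} = 1/25.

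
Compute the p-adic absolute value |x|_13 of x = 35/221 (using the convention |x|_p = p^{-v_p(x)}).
|35/221|_13 = 13

Step 1 — compute v_13(x) by factoring powers of 13 out of the numerator and denominator: v_13(35/221) = -1. Step 2 — apply |x|_p = p^{-v_p(x)} = 13^{1} = 13.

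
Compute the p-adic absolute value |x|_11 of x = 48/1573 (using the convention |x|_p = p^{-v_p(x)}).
|48/1573|_11 = 121

Step 1 — compute v_11(x) by factoring powers of 11 out of the numerator and denominator: v_11(48/1573) = -2. Step 2 — apply |x|_p = p^{-v_p(x)} = 11^{2} = 121.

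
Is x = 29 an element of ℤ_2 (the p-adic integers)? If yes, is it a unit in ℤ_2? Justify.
x ∈ ℤ_2^× (unit); v_2(x) = 0

ℤ_2 = {x ∈ ℚ_2 : v_2(x) ≥ 0} and ℤ_2^× = {x ∈ ℤ_2 : v_2(x) = 0}. Here v_2(29) = v_2(num) − v_2(den) = 0; compare against these criteria.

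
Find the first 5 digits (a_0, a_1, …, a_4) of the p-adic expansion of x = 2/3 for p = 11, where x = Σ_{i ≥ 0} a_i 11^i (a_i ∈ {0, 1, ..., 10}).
(a_0, …, a_4) = (8, 3, 7, 3, 7)

v_11(2/3) = 0 (numerator and denominator both coprime to 11), so x ∈ ℤ_11^×. Compute digits iteratively via a_i = x_i mod 11, x_{i+1} = (x_i − a_i)/11, with x_0 = x:
  x_0 = 2/3;  a_0 = 8;  x_1 = (x_0 − 8)/11 = -2/3
  x_1 = -2/3;  a_1 = 3;  x_2 = (x_1 − 3)/11 = -1/3
  x_2 = -1/3;  a_2 = 7;  x_3 = (x_2 − 7)/11 = -2/3
  x_3 = -2/3;  a_3 = 3;  x_4 = (x_3 − 3)/11 = -1/3
  x_4 = -1/3;  a_4 = 7;  x_5 = (x_4 − 7)/11 = -2/3
Digits: (8, 3, 7, 3, 7).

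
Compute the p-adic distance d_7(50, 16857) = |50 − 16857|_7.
d_7(50, 16857) = 1/16807

Step 1 — x − y = 50 − 16857 = -16807. Step 2 — v_7(-16807) = 5 (factor: -16807 = −(7^5 · 1); the sign does not affect v_p). Step 3 — |x − y|_7 = 7^{-5} = 1/16807.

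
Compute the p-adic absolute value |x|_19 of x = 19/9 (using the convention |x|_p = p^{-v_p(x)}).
|19/9|_19 = 1/19

Step 1 — compute v_19(x) by factoring powers of 19 out of the numerator and denominator: v_19(19/9) = 1. Step 2 — apply |x|_p = p^{-v_p(x)} = 19^{-1} = 1/19.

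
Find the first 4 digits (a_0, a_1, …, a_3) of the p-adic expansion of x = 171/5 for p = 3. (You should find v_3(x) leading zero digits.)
(a_0, …, a_3) = (0, 0, 2, 0)

v_3(171/5) = 2, so a_0 = ... = a_1 = 0. Factor out: x = 3^2 · u with u = 19/5 a unit in ℤ_3. Expand u iteratively via a_{v+i} = u_i mod 3, u_{i+1} = (u_i − a_{v+i})/3:
  u_0 = 19/5;  a_2 = 2;  u_1 = (u_0 − 2)/3 = 3/5
  u_1 = 3/5;  a_3 = 0;  u_2 = (u_1 − 0)/3 = 1/5
Digits: (0, 0, 2, 0).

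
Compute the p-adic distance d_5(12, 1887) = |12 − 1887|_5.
d_5(12, 1887) = 1/625

Step 1 — x − y = 12 − 1887 = -1875. Step 2 — v_5(-1875) = 4 (factor: -1875 = −(5^4 · 3); the sign does not affect v_p). Step 3 — |x − y|_5 = 5^{-4} = 1/625.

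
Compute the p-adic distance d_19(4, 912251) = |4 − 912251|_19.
d_19(4, 912251) = 1/130321

Step 1 — x − y = 4 − 912251 = -912247. Step 2 — v_19(-912247) = 4 (factor: -912247 = −(19^4 · 7); the sign does not affect v_p). Step 3 — |x − y|_19 = 19^{-4} = 1/130321.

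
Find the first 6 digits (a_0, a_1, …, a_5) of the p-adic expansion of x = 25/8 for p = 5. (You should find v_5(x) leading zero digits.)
(a_0, …, a_5) = (0, 0, 2, 4, 1, 4)

v_5(25/8) = 2, so a_0 = ... = a_1 = 0. Factor out: x = 5^2 · u with u = 1/8 a unit in ℤ_5. Expand u iteratively via a_{v+i} = u_i mod 5, u_{i+1} = (u_i − a_{v+i})/5:
  u_0 = 1/8;  a_2 = 2;  u_1 = (u_0 − 2)/5 = -3/8
  u_1 = -3/8;  a_3 = 4;  u_2 = (u_1 − 4)/5 = -7/8
  u_2 = -7/8;  a_4 = 1;  u_3 = (u_2 − 1)/5 = -3/8
  u_3 = -3/8;  a_5 = 4;  u_4 = (u_3 − 4)/5 = -7/8
Digits: (0, 0, 2, 4, 1, 4).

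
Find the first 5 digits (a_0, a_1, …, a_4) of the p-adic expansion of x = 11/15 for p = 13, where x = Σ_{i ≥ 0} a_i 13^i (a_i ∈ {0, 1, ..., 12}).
(a_0, …, a_4) = (12, 0, 6, 3, 11)

v_13(11/15) = 0 (numerator and denominator both coprime to 13), so x ∈ ℤ_13^×. Compute digits iteratively via a_i = x_i mod 13, x_{i+1} = (x_i − a_i)/13, with x_0 = x:
  x_0 = 11/15;  a_0 = 12;  x_1 = (x_0 − 12)/13 = -13/15
  x_1 = -13/15;  a_1 = 0;  x_2 = (x_1 − 0)/13 = -1/15
  x_2 = -1/15;  a_2 = 6;  x_3 = (x_2 − 6)/13 = -7/15
  x_3 = -7/15;  a_3 = 3;  x_4 = (x_3 − 3)/13 = -4/15
  x_4 = -4/15;  a_4 = 11;  x_5 = (x_4 − 11)/13 = -13/15
Digits: (12, 0, 6, 3, 11).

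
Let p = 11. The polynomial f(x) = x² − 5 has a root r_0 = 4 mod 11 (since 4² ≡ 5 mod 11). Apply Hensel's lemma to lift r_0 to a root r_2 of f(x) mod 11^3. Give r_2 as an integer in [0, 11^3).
r_2 = 1258 (mod 1331)

Hensel's recurrence: r_{i+1} = r_i − f(r_i)·(f′(r_i))^{-1} mod 11^{i+2}, with f′(x) = 2x. Iterate:
  r_0 = 4 (mod 11)
  r_1 = 48 (mod 121)
  r_2 = 1258 (mod 1331)
Final: r_2 = 1258, and one checks f(r_2) ≡ 0 mod 11^3.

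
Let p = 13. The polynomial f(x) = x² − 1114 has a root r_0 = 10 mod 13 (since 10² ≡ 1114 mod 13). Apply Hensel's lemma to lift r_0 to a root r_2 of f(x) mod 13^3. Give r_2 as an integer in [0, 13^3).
r_2 = 2038 (mod 2197)

Hensel's recurrence: r_{i+1} = r_i − f(r_i)·(f′(r_i))^{-1} mod 13^{i+2}, with f′(x) = 2x. Iterate:
  r_0 = 10 (mod 13)
  r_1 = 10 (mod 169)
  r_2 = 2038 (mod 2197)
Final: r_2 = 2038, and one checks f(r_2) ≡ 0 mod 13^3.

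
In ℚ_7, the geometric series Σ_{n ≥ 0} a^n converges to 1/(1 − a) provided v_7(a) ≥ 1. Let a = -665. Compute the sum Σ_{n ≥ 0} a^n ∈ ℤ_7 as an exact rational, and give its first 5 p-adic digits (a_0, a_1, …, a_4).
Σ a^n = 1/(1 − a) = 1/666;  first 5 digits = (1, 3, 2, 5, 2)

v_7(a) = 1 ≥ 1, so the series converges in ℤ_7 to 1/(1 − a) = 1/(1 − (-665)) = 1/666. Expand this rational in ℤ_7: compute digits iteratively via d_i = x_i mod 7, x_{i+1} = (x_i − d_i)/7. The first 5 digits are (1, 3, 2, 5, 2).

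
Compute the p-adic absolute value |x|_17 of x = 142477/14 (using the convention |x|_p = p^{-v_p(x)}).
|142477/14|_17 = 1/4913

Step 1 — compute v_17(x) by factoring powers of 17 out of the numerator and denominator: v_17(142477/14) = 3. Step 2 — apply |x|_p = p^{-v_p(x)} = 17^{-3} = 1/4913.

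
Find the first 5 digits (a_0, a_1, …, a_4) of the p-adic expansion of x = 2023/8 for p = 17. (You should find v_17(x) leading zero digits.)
(a_0, …, a_4) = (0, 0, 3, 2, 2)

v_17(2023/8) = 2, so a_0 = ... = a_1 = 0. Factor out: x = 17^2 · u with u = 7/8 a unit in ℤ_17. Expand u iteratively via a_{v+i} = u_i mod 17, u_{i+1} = (u_i − a_{v+i})/17:
  u_0 = 7/8;  a_2 = 3;  u_1 = (u_0 − 3)/17 = -1/8
  u_1 = -1/8;  a_3 = 2;  u_2 = (u_1 − 2)/17 = -1/8
  u_2 = -1/8;  a_4 = 2;  u_3 = (u_2 − 2)/17 = -1/8
Digits: (0, 0, 3, 2, 2).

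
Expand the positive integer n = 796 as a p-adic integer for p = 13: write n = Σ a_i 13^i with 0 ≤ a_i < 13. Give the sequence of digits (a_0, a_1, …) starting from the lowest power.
(a_0, a_1, …) = (3, 9, 4)

Repeated division by 13 gives the digits low-to-high: 796 = 3 + 9·13^1 + 4·13^2. Digit sequence: (3, 9, 4).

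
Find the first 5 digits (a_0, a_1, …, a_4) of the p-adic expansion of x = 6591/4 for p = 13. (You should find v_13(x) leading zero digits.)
(a_0, …, a_4) = (0, 0, 0, 4, 3)

v_13(6591/4) = 3, so a_0 = ... = a_2 = 0. Factor out: x = 13^3 · u with u = 3/4 a unit in ℤ_13. Expand u iteratively via a_{v+i} = u_i mod 13, u_{i+1} = (u_i − a_{v+i})/13:
  u_0 = 3/4;  a_3 = 4;  u_1 = (u_0 − 4)/13 = -1/4
  u_1 = -1/4;  a_4 = 3;  u_2 = (u_1 − 3)/13 = -1/4
Digits: (0, 0, 0, 4, 3).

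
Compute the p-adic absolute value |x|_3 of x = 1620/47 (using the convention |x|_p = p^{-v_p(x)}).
|1620/47|_3 = 1/81

Step 1 — compute v_3(x) by factoring powers of 3 out of the numerator and denominator: v_3(1620/47) = 4. Step 2 — apply |x|_p = p^{-v_p(x)} = 3^{-4} = 1/81.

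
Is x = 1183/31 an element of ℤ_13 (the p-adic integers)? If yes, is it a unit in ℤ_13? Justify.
x ∈ ℤ_13 but not a unit; v_13(x) = 2 > 0

ℤ_13 = {x ∈ ℚ_13 : v_13(x) ≥ 0} and ℤ_13^× = {x ∈ ℤ_13 : v_13(x) = 0}. Here v_13(1183/31) = v_13(num) − v_13(den) = 2; compare against these criteria.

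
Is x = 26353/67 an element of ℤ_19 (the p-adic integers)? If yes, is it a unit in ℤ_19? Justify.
x ∈ ℤ_19 but not a unit; v_19(x) = 2 > 0

ℤ_19 = {x ∈ ℚ_19 : v_19(x) ≥ 0} and ℤ_19^× = {x ∈ ℤ_19 : v_19(x) = 0}. Here v_19(26353/67) = v_19(num) − v_19(den) = 2; compare against these criteria.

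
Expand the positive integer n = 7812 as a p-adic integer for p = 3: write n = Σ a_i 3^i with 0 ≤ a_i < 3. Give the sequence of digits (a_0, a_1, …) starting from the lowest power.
(a_0, a_1, …) = (0, 0, 1, 1, 0, 2, 1, 0, 1)

Repeated division by 3 gives the digits low-to-high: 7812 = 1·3^2 + 1·3^3 + 2·3^5 + 1·3^6 + 1·3^8. Digit sequence: (0, 0, 1, 1, 0, 2, 1, 0, 1).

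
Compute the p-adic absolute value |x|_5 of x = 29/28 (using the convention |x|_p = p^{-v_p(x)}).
|29/28|_5 = 1

Step 1 — compute v_5(x) by factoring powers of 5 out of the numerator and denominator: v_5(29/28) = 0. Step 2 — apply |x|_p = p^{-v_p(x)} = 5^{0} = 1.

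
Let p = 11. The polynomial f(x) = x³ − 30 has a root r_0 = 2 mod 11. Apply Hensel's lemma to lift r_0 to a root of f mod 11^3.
r_2 = 871 (mod 1331)

Hensel: r_{i+1} = r_i − f(r_i)/f′(r_i) mod 11^{i+2}, where f′(x) = 3x². Iterate:
  r_0 = 2 (mod 11)
  r_1 = 24 (mod 121)
  r_2 = 871 (mod 1331)
Final: r = 871 with f(r) ≡ 0 mod 11^3.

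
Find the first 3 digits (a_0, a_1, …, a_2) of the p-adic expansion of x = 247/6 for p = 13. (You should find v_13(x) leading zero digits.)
(a_0, …, a_2) = (0, 1, 11)

v_13(247/6) = 1, so a_0 = ... = a_0 = 0. Factor out: x = 13^1 · u with u = 19/6 a unit in ℤ_13. Expand u iteratively via a_{v+i} = u_i mod 13, u_{i+1} = (u_i − a_{v+i})/13:
  u_0 = 19/6;  a_1 = 1;  u_1 = (u_0 − 1)/13 = 1/6
  u_1 = 1/6;  a_2 = 11;  u_2 = (u_1 − 11)/13 = -5/6
Digits: (0, 1, 11).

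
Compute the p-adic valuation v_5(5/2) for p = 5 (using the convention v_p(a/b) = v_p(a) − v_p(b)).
v_5(5/2) = 1

Factor powers of 5 from the numerator and denominator of the reduced fraction: 5 = 5^1 · 1 and 2 = 5^0 · 2. Apply v_p(a/b) = v_p(a) − v_p(b): v_5(5/2) = 1 − 0 = 1.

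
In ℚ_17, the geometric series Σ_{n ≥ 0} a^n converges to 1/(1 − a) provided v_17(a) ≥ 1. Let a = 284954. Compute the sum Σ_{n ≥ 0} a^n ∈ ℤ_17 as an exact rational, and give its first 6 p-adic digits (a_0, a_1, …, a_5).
Σ a^n = 1/(1 − a) = -1/284953;  first 6 digits = (1, 0, 0, 7, 3, 0)

v_17(a) = 3 ≥ 1, so the series converges in ℤ_17 to 1/(1 − a) = 1/(1 − 284954) = -1/284953. Expand this rational in ℤ_17: compute digits iteratively via d_i = x_i mod 17, x_{i+1} = (x_i − d_i)/17. The first 6 digits are (1, 0, 0, 7, 3, 0).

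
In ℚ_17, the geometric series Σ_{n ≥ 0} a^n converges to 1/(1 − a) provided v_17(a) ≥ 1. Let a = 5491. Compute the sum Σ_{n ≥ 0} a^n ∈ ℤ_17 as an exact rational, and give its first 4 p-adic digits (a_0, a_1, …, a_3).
Σ a^n = 1/(1 − a) = -1/5490;  first 4 digits = (1, 0, 2, 1)

v_17(a) = 2 ≥ 1, so the series converges in ℤ_17 to 1/(1 − a) = 1/(1 − 5491) = -1/5490. Expand this rational in ℤ_17: compute digits iteratively via d_i = x_i mod 17, x_{i+1} = (x_i − d_i)/17. The first 4 digits are (1, 0, 2, 1).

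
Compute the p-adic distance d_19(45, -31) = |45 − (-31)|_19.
d_19(45, -31) = 1/19

Step 1 — x − y = 45 − (-31) = 76. Step 2 — v_19(76) = 1 (factor: 76 = (19^1 · 4); the sign does not affect v_p). Step 3 — |x − y|_19 = 19^{-1} = 1/19.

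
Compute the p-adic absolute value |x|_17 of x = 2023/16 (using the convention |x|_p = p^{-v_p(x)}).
|2023/16|_17 = 1/289

Step 1 — compute v_17(x) by factoring powers of 17 out of the numerator and denominator: v_17(2023/16) = 2. Step 2 — apply |x|_p = p^{-v_p(x)} = 17^{-2} = 1/289.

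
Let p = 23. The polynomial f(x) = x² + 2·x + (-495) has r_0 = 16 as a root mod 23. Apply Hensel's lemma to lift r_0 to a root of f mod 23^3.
r_2 = 9653 (mod 12167)

Hensel: r_{i+1} = r_i − f(r_i)·(f′(r_i))^{-1} mod 23^{i+2}, f′(x) = 2x + 2. Iterate:
  r_0 = 16 (mod 23)
  r_1 = 131 (mod 529)
  r_2 = 9653 (mod 12167)
Final: r = 9653 satisfies f(r) ≡ 0 mod 23^3.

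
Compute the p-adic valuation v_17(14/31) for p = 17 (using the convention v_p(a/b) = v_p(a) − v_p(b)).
v_17(14/31) = 0

Factor powers of 17 from the numerator and denominator of the reduced fraction: 14 = 17^0 · 14 and 31 = 17^0 · 31. Apply v_p(a/b) = v_p(a) − v_p(b): v_17(14/31) = 0 − 0 = 0.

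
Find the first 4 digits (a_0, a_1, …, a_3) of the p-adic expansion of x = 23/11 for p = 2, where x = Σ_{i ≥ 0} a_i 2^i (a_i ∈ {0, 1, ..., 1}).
(a_0, …, a_3) = (1, 0, 1, 0)

v_2(23/11) = 0 (numerator and denominator both coprime to 2), so x ∈ ℤ_2^×. Compute digits iteratively via a_i = x_i mod 2, x_{i+1} = (x_i − a_i)/2, with x_0 = x:
  x_0 = 23/11;  a_0 = 1;  x_1 = (x_0 − 1)/2 = 6/11
  x_1 = 6/11;  a_1 = 0;  x_2 = (x_1 − 0)/2 = 3/11
  x_2 = 3/11;  a_2 = 1;  x_3 = (x_2 − 1)/2 = -4/11
  x_3 = -4/11;  a_3 = 0;  x_4 = (x_3 − 0)/2 = -2/11
Digits: (1, 0, 1, 0).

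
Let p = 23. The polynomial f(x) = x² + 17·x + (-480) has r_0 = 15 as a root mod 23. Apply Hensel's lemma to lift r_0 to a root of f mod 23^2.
r_1 = 15 (mod 529)

Hensel: r_{i+1} = r_i − f(r_i)·(f′(r_i))^{-1} mod 23^{i+2}, f′(x) = 2x + 17. Iterate:
  r_0 = 15 (mod 23)
  r_1 = 15 (mod 529)
Final: r = 15 satisfies f(r) ≡ 0 mod 23^2.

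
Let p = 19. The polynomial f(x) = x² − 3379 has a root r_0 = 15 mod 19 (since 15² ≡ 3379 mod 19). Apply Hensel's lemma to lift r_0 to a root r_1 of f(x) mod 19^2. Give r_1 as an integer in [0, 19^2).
r_1 = 72 (mod 361)

Hensel's recurrence: r_{i+1} = r_i − f(r_i)·(f′(r_i))^{-1} mod 19^{i+2}, with f′(x) = 2x. Iterate:
  r_0 = 15 (mod 19)
  r_1 = 72 (mod 361)
Final: r_1 = 72, and one checks f(r_1) ≡ 0 mod 19^2.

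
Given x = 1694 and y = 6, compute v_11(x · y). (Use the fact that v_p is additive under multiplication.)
v_11(10164) = 2

v_p(x) = 2 (factor: 1694 = 11^2 · 14); v_p(y) = 0 (factor: 6 = 11^0 · 6). Additivity: v_p(xy) = v_p(x) + v_p(y) = 2 + 0 = 2. (Direct check: xy = 10164 = 11^2 · (84).)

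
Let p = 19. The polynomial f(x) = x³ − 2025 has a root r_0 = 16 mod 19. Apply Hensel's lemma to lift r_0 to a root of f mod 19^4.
r_3 = 102597 (mod 130321)

Hensel: r_{i+1} = r_i − f(r_i)/f′(r_i) mod 19^{i+2}, where f′(x) = 3x². Iterate:
  r_0 = 16 (mod 19)
  r_1 = 73 (mod 361)
  r_2 = 6571 (mod 6859)
  r_3 = 102597 (mod 130321)
Final: r = 102597 with f(r) ≡ 0 mod 19^4.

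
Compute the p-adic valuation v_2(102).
v_2(102) = 1

v_2(n) is the largest exponent k such that 2^k divides n. Factor out: 102 = 2^1 · 51. (Sign doesn't affect v_p.) So v_2(102) = 1.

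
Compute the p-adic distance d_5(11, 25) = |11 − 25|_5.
d_5(11, 25) = 1

Step 1 — x − y = 11 − 25 = -14. Step 2 — v_5(-14) = 0 (factor: -14 = −(5^0 · 14); the sign does not affect v_p). Step 3 — |x − y|_5 = 5^{0} = 1.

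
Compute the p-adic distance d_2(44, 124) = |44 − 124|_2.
d_2(44, 124) = 1/16

Step 1 — x − y = 44 − 124 = -80. Step 2 — v_2(-80) = 4 (factor: -80 = −(2^4 · 5); the sign does not affect v_p). Step 3 — |x − y|_2 = 2^{-4} = 1/16.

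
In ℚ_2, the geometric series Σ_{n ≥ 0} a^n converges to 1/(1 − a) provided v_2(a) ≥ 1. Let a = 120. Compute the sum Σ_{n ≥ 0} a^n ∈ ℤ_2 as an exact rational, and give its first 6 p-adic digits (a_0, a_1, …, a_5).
Σ a^n = 1/(1 − a) = -1/119;  first 6 digits = (1, 0, 0, 1, 1, 1)

v_2(a) = 3 ≥ 1, so the series converges in ℤ_2 to 1/(1 − a) = 1/(1 − 120) = -1/119. Expand this rational in ℤ_2: compute digits iteratively via d_i = x_i mod 2, x_{i+1} = (x_i − d_i)/2. The first 6 digits are (1, 0, 0, 1, 1, 1).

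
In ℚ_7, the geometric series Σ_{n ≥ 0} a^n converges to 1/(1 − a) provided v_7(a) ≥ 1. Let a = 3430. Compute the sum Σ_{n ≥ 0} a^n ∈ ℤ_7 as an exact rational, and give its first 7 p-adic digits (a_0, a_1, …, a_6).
Σ a^n = 1/(1 − a) = -1/3429;  first 7 digits = (1, 0, 0, 3, 1, 0, 2)

v_7(a) = 3 ≥ 1, so the series converges in ℤ_7 to 1/(1 − a) = 1/(1 − 3430) = -1/3429. Expand this rational in ℤ_7: compute digits iteratively via d_i = x_i mod 7, x_{i+1} = (x_i − d_i)/7. The first 7 digits are (1, 0, 0, 3, 1, 0, 2).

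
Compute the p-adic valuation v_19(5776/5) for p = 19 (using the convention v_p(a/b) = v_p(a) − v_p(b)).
v_19(5776/5) = 2

Factor powers of 19 from the numerator and denominator of the reduced fraction: 5776 = 19^2 · 16 and 5 = 19^0 · 5. Apply v_p(a/b) = v_p(a) − v_p(b): v_19(5776/5) = 2 − 0 = 2.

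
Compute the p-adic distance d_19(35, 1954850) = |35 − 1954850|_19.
d_19(35, 1954850) = 1/130321

Step 1 — x − y = 35 − 1954850 = -1954815. Step 2 — v_19(-1954815) = 4 (factor: -1954815 = −(19^4 · 15); the sign does not affect v_p). Step 3 — |x − y|_19 = 19^{-4} = 1/130321.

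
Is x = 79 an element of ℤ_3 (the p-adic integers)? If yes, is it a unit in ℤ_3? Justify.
x ∈ ℤ_3^× (unit); v_3(x) = 0

ℤ_3 = {x ∈ ℚ_3 : v_3(x) ≥ 0} and ℤ_3^× = {x ∈ ℤ_3 : v_3(x) = 0}. Here v_3(79) = v_3(num) − v_3(den) = 0; compare against these criteria.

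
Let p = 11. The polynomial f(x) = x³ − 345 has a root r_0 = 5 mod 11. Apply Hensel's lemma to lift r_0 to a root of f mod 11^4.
r_3 = 6550 (mod 14641)

Hensel: r_{i+1} = r_i − f(r_i)/f′(r_i) mod 11^{i+2}, where f′(x) = 3x². Iterate:
  r_0 = 5 (mod 11)
  r_1 = 16 (mod 121)
  r_2 = 1226 (mod 1331)
  r_3 = 6550 (mod 14641)
Final: r = 6550 with f(r) ≡ 0 mod 11^4.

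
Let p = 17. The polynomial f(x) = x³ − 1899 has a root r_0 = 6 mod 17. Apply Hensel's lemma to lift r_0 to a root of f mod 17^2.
r_1 = 142 (mod 289)

Hensel: r_{i+1} = r_i − f(r_i)/f′(r_i) mod 17^{i+2}, where f′(x) = 3x². Iterate:
  r_0 = 6 (mod 17)
  r_1 = 142 (mod 289)
Final: r = 142 with f(r) ≡ 0 mod 17^2.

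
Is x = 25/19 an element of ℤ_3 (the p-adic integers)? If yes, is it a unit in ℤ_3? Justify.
x ∈ ℤ_3^× (unit); v_3(x) = 0

ℤ_3 = {x ∈ ℚ_3 : v_3(x) ≥ 0} and ℤ_3^× = {x ∈ ℤ_3 : v_3(x) = 0}. Here v_3(25/19) = v_3(num) − v_3(den) = 0; compare against these criteria.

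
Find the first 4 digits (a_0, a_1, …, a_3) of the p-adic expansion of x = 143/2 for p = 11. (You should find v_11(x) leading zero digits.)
(a_0, …, a_3) = (0, 1, 6, 5)

v_11(143/2) = 1, so a_0 = ... = a_0 = 0. Factor out: x = 11^1 · u with u = 13/2 a unit in ℤ_11. Expand u iteratively via a_{v+i} = u_i mod 11, u_{i+1} = (u_i − a_{v+i})/11:
  u_0 = 13/2;  a_1 = 1;  u_1 = (u_0 − 1)/11 = 1/2
  u_1 = 1/2;  a_2 = 6;  u_2 = (u_1 − 6)/11 = -1/2
  u_2 = -1/2;  a_3 = 5;  u_3 = (u_2 − 5)/11 = -1/2
Digits: (0, 1, 6, 5).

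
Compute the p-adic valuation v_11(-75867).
v_11(-75867) = 3

v_11(n) is the largest exponent k such that 11^k divides n. Factor out: -75867 = -11^3 · 57. (Sign doesn't affect v_p.) So v_11(-75867) = 3.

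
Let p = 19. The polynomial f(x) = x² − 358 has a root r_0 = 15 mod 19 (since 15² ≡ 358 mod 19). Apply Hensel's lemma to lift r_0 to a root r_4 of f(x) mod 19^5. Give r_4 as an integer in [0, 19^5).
r_4 = 1860096 (mod 2476099)

Hensel's recurrence: r_{i+1} = r_i − f(r_i)·(f′(r_i))^{-1} mod 19^{i+2}, with f′(x) = 2x. Iterate:
  r_0 = 15 (mod 19)
  r_1 = 224 (mod 361)
  r_2 = 1307 (mod 6859)
  r_3 = 35602 (mod 130321)
  r_4 = 1860096 (mod 2476099)
Final: r_4 = 1860096, and one checks f(r_4) ≡ 0 mod 19^5.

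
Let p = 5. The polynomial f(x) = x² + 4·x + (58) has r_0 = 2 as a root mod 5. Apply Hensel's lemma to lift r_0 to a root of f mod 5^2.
r_1 = 12 (mod 25)

Hensel: r_{i+1} = r_i − f(r_i)·(f′(r_i))^{-1} mod 5^{i+2}, f′(x) = 2x + 4. Iterate:
  r_0 = 2 (mod 5)
  r_1 = 12 (mod 25)
Final: r = 12 satisfies f(r) ≡ 0 mod 5^2.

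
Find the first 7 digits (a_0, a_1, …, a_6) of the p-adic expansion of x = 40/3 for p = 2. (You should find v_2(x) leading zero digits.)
(a_0, …, a_6) = (0, 0, 0, 1, 1, 1, 0)

v_2(40/3) = 3, so a_0 = ... = a_2 = 0. Factor out: x = 2^3 · u with u = 5/3 a unit in ℤ_2. Expand u iteratively via a_{v+i} = u_i mod 2, u_{i+1} = (u_i − a_{v+i})/2:
  u_0 = 5/3;  a_3 = 1;  u_1 = (u_0 − 1)/2 = 1/3
  u_1 = 1/3;  a_4 = 1;  u_2 = (u_1 − 1)/2 = -1/3
  u_2 = -1/3;  a_5 = 1;  u_3 = (u_2 − 1)/2 = -2/3
  u_3 = -2/3;  a_6 = 0;  u_4 = (u_3 − 0)/2 = -1/3
Digits: (0, 0, 0, 1, 1, 1, 0).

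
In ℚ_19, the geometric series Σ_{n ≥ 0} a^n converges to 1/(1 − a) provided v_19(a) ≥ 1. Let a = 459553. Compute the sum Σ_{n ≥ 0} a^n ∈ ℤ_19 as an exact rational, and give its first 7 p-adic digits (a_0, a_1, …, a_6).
Σ a^n = 1/(1 − a) = -1/459552;  first 7 digits = (1, 0, 0, 10, 3, 0, 5)

v_19(a) = 3 ≥ 1, so the series converges in ℤ_19 to 1/(1 − a) = 1/(1 − 459553) = -1/459552. Expand this rational in ℤ_19: compute digits iteratively via d_i = x_i mod 19, x_{i+1} = (x_i − d_i)/19. The first 7 digits are (1, 0, 0, 10, 3, 0, 5).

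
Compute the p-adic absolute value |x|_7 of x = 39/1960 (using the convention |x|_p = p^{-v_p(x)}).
|39/1960|_7 = 49

Step 1 — compute v_7(x) by factoring powers of 7 out of the numerator and denominator: v_7(39/1960) = -2. Step 2 — apply |x|_p = p^{-v_p(x)} = 7^{2} = 49.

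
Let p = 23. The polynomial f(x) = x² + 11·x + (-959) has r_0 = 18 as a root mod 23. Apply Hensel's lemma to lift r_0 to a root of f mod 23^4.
r_3 = 44891 (mod 279841)

Hensel: r_{i+1} = r_i − f(r_i)·(f′(r_i))^{-1} mod 23^{i+2}, f′(x) = 2x + 11. Iterate:
  r_0 = 18 (mod 23)
  r_1 = 455 (mod 529)
  r_2 = 8390 (mod 12167)
  r_3 = 44891 (mod 279841)
Final: r = 44891 satisfies f(r) ≡ 0 mod 23^4.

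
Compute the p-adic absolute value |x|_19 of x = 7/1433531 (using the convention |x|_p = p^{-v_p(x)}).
|7/1433531|_19 = 130321

Step 1 — compute v_19(x) by factoring powers of 19 out of the numerator and denominator: v_19(7/1433531) = -4. Step 2 — apply |x|_p = p^{-v_p(x)} = 19^{4} = 130321.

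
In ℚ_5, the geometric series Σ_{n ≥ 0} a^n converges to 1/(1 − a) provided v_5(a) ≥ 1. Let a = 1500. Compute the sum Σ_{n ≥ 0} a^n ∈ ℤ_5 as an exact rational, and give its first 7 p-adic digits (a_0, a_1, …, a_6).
Σ a^n = 1/(1 − a) = -1/1499;  first 7 digits = (1, 0, 0, 2, 2, 0, 4)

v_5(a) = 3 ≥ 1, so the series converges in ℤ_5 to 1/(1 − a) = 1/(1 − 1500) = -1/1499. Expand this rational in ℤ_5: compute digits iteratively via d_i = x_i mod 5, x_{i+1} = (x_i − d_i)/5. The first 7 digits are (1, 0, 0, 2, 2, 0, 4).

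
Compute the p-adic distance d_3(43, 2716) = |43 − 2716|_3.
d_3(43, 2716) = 1/243

Step 1 — x − y = 43 − 2716 = -2673. Step 2 — v_3(-2673) = 5 (factor: -2673 = −(3^5 · 11); the sign does not affect v_p). Step 3 — |x − y|_3 = 3^{-5} = 1/243.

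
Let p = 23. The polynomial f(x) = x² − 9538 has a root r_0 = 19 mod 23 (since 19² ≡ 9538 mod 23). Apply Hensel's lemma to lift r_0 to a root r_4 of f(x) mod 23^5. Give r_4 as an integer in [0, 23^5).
r_4 = 628448 (mod 6436343)

Hensel's recurrence: r_{i+1} = r_i − f(r_i)·(f′(r_i))^{-1} mod 23^{i+2}, with f′(x) = 2x. Iterate:
  r_0 = 19 (mod 23)
  r_1 = 525 (mod 529)
  r_2 = 7931 (mod 12167)
  r_3 = 68766 (mod 279841)
  r_4 = 628448 (mod 6436343)
Final: r_4 = 628448, and one checks f(r_4) ≡ 0 mod 23^5.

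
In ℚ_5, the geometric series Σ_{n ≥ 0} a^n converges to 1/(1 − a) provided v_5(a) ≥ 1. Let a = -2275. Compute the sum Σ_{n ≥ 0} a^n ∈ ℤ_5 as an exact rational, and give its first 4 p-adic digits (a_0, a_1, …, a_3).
Σ a^n = 1/(1 − a) = 1/2276;  first 4 digits = (1, 0, 4, 1)

v_5(a) = 2 ≥ 1, so the series converges in ℤ_5 to 1/(1 − a) = 1/(1 − (-2275)) = 1/2276. Expand this rational in ℤ_5: compute digits iteratively via d_i = x_i mod 5, x_{i+1} = (x_i − d_i)/5. The first 4 digits are (1, 0, 4, 1).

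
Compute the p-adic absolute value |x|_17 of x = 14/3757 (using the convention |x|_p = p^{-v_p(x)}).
|14/3757|_17 = 289

Step 1 — compute v_17(x) by factoring powers of 17 out of the numerator and denominator: v_17(14/3757) = -2. Step 2 — apply |x|_p = p^{-v_p(x)} = 17^{2} = 289.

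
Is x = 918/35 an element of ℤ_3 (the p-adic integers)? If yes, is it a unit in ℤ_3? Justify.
x ∈ ℤ_3 but not a unit; v_3(x) = 3 > 0

ℤ_3 = {x ∈ ℚ_3 : v_3(x) ≥ 0} and ℤ_3^× = {x ∈ ℤ_3 : v_3(x) = 0}. Here v_3(918/35) = v_3(num) − v_3(den) = 3; compare against these criteria.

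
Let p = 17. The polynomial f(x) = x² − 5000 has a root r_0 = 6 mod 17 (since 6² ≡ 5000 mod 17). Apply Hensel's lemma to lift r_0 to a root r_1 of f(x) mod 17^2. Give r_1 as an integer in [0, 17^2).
r_1 = 227 (mod 289)

Hensel's recurrence: r_{i+1} = r_i − f(r_i)·(f′(r_i))^{-1} mod 17^{i+2}, with f′(x) = 2x. Iterate:
  r_0 = 6 (mod 17)
  r_1 = 227 (mod 289)
Final: r_1 = 227, and one checks f(r_1) ≡ 0 mod 17^2.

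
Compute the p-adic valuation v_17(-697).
v_17(-697) = 1

v_17(n) is the largest exponent k such that 17^k divides n. Factor out: -697 = -17^1 · 41. (Sign doesn't affect v_p.) So v_17(-697) = 1.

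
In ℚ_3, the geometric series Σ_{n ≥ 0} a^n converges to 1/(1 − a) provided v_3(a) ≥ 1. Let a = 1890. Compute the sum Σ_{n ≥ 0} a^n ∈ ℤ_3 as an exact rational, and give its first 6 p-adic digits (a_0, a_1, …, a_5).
Σ a^n = 1/(1 − a) = -1/1889;  first 6 digits = (1, 0, 0, 1, 2, 1)

v_3(a) = 3 ≥ 1, so the series converges in ℤ_3 to 1/(1 − a) = 1/(1 − 1890) = -1/1889. Expand this rational in ℤ_3: compute digits iteratively via d_i = x_i mod 3, x_{i+1} = (x_i − d_i)/3. The first 6 digits are (1, 0, 0, 1, 2, 1).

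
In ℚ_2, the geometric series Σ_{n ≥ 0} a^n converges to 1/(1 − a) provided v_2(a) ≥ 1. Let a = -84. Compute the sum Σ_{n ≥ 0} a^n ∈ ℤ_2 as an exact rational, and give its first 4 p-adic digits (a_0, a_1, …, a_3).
Σ a^n = 1/(1 − a) = 1/85;  first 4 digits = (1, 0, 1, 1)

v_2(a) = 2 ≥ 1, so the series converges in ℤ_2 to 1/(1 − a) = 1/(1 − (-84)) = 1/85. Expand this rational in ℤ_2: compute digits iteratively via d_i = x_i mod 2, x_{i+1} = (x_i − d_i)/2. The first 4 digits are (1, 0, 1, 1).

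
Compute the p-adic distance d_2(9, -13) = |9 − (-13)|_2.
d_2(9, -13) = 1/2

Step 1 — x − y = 9 − (-13) = 22. Step 2 — v_2(22) = 1 (factor: 22 = (2^1 · 11); the sign does not affect v_p). Step 3 — |x − y|_2 = 2^{-1} = 1/2.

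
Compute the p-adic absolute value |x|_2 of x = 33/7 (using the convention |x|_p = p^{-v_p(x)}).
|33/7|_2 = 1

Step 1 — compute v_2(x) by factoring powers of 2 out of the numerator and denominator: v_2(33/7) = 0. Step 2 — apply |x|_p = p^{-v_p(x)} = 2^{0} = 1.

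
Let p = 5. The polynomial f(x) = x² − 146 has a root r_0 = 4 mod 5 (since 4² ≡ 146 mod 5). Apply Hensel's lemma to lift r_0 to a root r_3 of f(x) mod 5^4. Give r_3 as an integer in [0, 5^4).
r_3 = 414 (mod 625)

Hensel's recurrence: r_{i+1} = r_i − f(r_i)·(f′(r_i))^{-1} mod 5^{i+2}, with f′(x) = 2x. Iterate:
  r_0 = 4 (mod 5)
  r_1 = 14 (mod 25)
  r_2 = 39 (mod 125)
  r_3 = 414 (mod 625)
Final: r_3 = 414, and one checks f(r_3) ≡ 0 mod 5^4.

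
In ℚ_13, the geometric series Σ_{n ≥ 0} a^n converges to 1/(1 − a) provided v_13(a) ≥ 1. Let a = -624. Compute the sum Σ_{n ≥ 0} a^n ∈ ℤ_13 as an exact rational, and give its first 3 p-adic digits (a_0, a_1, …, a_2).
Σ a^n = 1/(1 − a) = 1/625;  first 3 digits = (1, 4, 12)

v_13(a) = 1 ≥ 1, so the series converges in ℤ_13 to 1/(1 − a) = 1/(1 − (-624)) = 1/625. Expand this rational in ℤ_13: compute digits iteratively via d_i = x_i mod 13, x_{i+1} = (x_i − d_i)/13. The first 3 digits are (1, 4, 12).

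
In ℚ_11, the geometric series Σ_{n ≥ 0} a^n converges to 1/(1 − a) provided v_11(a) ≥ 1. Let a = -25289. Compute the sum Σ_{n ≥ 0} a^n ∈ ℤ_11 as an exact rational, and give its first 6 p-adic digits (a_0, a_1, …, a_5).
Σ a^n = 1/(1 − a) = 1/25290;  first 6 digits = (1, 0, 0, 3, 9, 10)

v_11(a) = 3 ≥ 1, so the series converges in ℤ_11 to 1/(1 − a) = 1/(1 − (-25289)) = 1/25290. Expand this rational in ℤ_11: compute digits iteratively via d_i = x_i mod 11, x_{i+1} = (x_i − d_i)/11. The first 6 digits are (1, 0, 0, 3, 9, 10).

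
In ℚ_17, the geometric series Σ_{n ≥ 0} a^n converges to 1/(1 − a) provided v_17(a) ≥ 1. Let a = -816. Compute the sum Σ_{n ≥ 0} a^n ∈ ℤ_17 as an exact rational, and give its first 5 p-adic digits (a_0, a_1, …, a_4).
Σ a^n = 1/(1 − a) = 1/817;  first 5 digits = (1, 3, 6, 9, 9)

v_17(a) = 1 ≥ 1, so the series converges in ℤ_17 to 1/(1 − a) = 1/(1 − (-816)) = 1/817. Expand this rational in ℤ_17: compute digits iteratively via d_i = x_i mod 17, x_{i+1} = (x_i − d_i)/17. The first 5 digits are (1, 3, 6, 9, 9).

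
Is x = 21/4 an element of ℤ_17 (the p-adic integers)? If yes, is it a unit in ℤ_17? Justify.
x ∈ ℤ_17^× (unit); v_17(x) = 0

ℤ_17 = {x ∈ ℚ_17 : v_17(x) ≥ 0} and ℤ_17^× = {x ∈ ℤ_17 : v_17(x) = 0}. Here v_17(21/4) = v_17(num) − v_17(den) = 0; compare against these criteria.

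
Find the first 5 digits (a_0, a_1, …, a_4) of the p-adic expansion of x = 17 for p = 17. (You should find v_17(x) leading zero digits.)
(a_0, …, a_4) = (0, 1, 0, 0, 0)

v_17(17) = 1, so a_0 = ... = a_0 = 0. Factor out: x = 17^1 · u with u = 1 a unit in ℤ_17. Expand u iteratively via a_{v+i} = u_i mod 17, u_{i+1} = (u_i − a_{v+i})/17:
  u_0 = 1;  a_1 = 1;  u_1 = (u_0 − 1)/17 = 0
  u_1 = 0;  a_2 = 0;  u_2 = (u_1 − 0)/17 = 0
  u_2 = 0;  a_3 = 0;  u_3 = (u_2 − 0)/17 = 0
  u_3 = 0;  a_4 = 0;  u_4 = (u_3 − 0)/17 = 0
Digits: (0, 1, 0, 0, 0).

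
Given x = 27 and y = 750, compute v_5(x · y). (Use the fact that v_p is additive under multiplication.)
v_5(20250) = 3

v_p(x) = 0 (factor: 27 = 5^0 · 27); v_p(y) = 3 (factor: 750 = 5^3 · 6). Additivity: v_p(xy) = v_p(x) + v_p(y) = 0 + 3 = 3. (Direct check: xy = 20250 = 5^3 · (162).)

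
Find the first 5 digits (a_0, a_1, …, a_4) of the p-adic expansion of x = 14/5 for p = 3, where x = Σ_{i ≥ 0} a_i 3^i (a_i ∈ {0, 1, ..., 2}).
(a_0, …, a_4) = (1, 0, 2, 0, 1)

v_3(14/5) = 0 (numerator and denominator both coprime to 3), so x ∈ ℤ_3^×. Compute digits iteratively via a_i = x_i mod 3, x_{i+1} = (x_i − a_i)/3, with x_0 = x:
  x_0 = 14/5;  a_0 = 1;  x_1 = (x_0 − 1)/3 = 3/5
  x_1 = 3/5;  a_1 = 0;  x_2 = (x_1 − 0)/3 = 1/5
  x_2 = 1/5;  a_2 = 2;  x_3 = (x_2 − 2)/3 = -3/5
  x_3 = -3/5;  a_3 = 0;  x_4 = (x_3 − 0)/3 = -1/5
  x_4 = -1/5;  a_4 = 1;  x_5 = (x_4 − 1)/3 = -2/5
Digits: (1, 0, 2, 0, 1).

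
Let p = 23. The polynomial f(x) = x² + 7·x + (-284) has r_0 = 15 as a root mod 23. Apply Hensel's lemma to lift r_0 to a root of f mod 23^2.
r_1 = 314 (mod 529)

Hensel: r_{i+1} = r_i − f(r_i)·(f′(r_i))^{-1} mod 23^{i+2}, f′(x) = 2x + 7. Iterate:
  r_0 = 15 (mod 23)
  r_1 = 314 (mod 529)
Final: r = 314 satisfies f(r) ≡ 0 mod 23^2.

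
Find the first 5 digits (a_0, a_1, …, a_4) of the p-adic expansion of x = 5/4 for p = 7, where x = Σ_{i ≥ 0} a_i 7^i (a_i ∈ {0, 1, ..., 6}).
(a_0, …, a_4) = (3, 5, 1, 5, 1)

v_7(5/4) = 0 (numerator and denominator both coprime to 7), so x ∈ ℤ_7^×. Compute digits iteratively via a_i = x_i mod 7, x_{i+1} = (x_i − a_i)/7, with x_0 = x:
  x_0 = 5/4;  a_0 = 3;  x_1 = (x_0 − 3)/7 = -1/4
  x_1 = -1/4;  a_1 = 5;  x_2 = (x_1 − 5)/7 = -3/4
  x_2 = -3/4;  a_2 = 1;  x_3 = (x_2 − 1)/7 = -1/4
  x_3 = -1/4;  a_3 = 5;  x_4 = (x_3 − 5)/7 = -3/4
  x_4 = -3/4;  a_4 = 1;  x_5 = (x_4 − 1)/7 = -1/4
Digits: (3, 5, 1, 5, 1).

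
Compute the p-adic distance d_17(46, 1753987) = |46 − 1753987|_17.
d_17(46, 1753987) = 1/83521

Step 1 — x − y = 46 − 1753987 = -1753941. Step 2 — v_17(-1753941) = 4 (factor: -1753941 = −(17^4 · 21); the sign does not affect v_p). Step 3 — |x − y|_17 = 17^{-4} = 1/83521.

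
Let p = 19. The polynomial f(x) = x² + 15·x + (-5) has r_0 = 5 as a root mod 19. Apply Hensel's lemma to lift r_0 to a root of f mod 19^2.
r_1 = 290 (mod 361)

Hensel: r_{i+1} = r_i − f(r_i)·(f′(r_i))^{-1} mod 19^{i+2}, f′(x) = 2x + 15. Iterate:
  r_0 = 5 (mod 19)
  r_1 = 290 (mod 361)
Final: r = 290 satisfies f(r) ≡ 0 mod 19^2.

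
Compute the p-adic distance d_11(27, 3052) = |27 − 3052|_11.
d_11(27, 3052) = 1/121

Step 1 — x − y = 27 − 3052 = -3025. Step 2 — v_11(-3025) = 2 (factor: -3025 = −(11^2 · 25); the sign does not affect v_p). Step 3 — |x − y|_11 = 11^{-2} = 1/121.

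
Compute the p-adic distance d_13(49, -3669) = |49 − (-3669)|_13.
d_13(49, -3669) = 1/169

Step 1 — x − y = 49 − (-3669) = 3718. Step 2 — v_13(3718) = 2 (factor: 3718 = (13^2 · 22); the sign does not affect v_p). Step 3 — |x − y|_13 = 13^{-2} = 1/169.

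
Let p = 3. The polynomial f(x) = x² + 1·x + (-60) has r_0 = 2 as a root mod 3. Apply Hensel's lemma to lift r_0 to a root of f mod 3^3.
r_2 = 2 (mod 27)

Hensel: r_{i+1} = r_i − f(r_i)·(f′(r_i))^{-1} mod 3^{i+2}, f′(x) = 2x + 1. Iterate:
  r_0 = 2 (mod 3)
  r_1 = 2 (mod 9)
  r_2 = 2 (mod 27)
Final: r = 2 satisfies f(r) ≡ 0 mod 3^3.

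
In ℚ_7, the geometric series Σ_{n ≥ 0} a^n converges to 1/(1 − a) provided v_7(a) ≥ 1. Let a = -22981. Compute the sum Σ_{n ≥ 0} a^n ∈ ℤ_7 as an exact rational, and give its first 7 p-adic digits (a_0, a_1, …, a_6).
Σ a^n = 1/(1 − a) = 1/22982;  first 7 digits = (1, 0, 0, 3, 4, 5, 1)

v_7(a) = 3 ≥ 1, so the series converges in ℤ_7 to 1/(1 − a) = 1/(1 − (-22981)) = 1/22982. Expand this rational in ℤ_7: compute digits iteratively via d_i = x_i mod 7, x_{i+1} = (x_i − d_i)/7. The first 7 digits are (1, 0, 0, 3, 4, 5, 1).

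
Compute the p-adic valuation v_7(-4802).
v_7(-4802) = 4

v_7(n) is the largest exponent k such that 7^k divides n. Factor out: -4802 = -7^4 · 2. (Sign doesn't affect v_p.) So v_7(-4802) = 4.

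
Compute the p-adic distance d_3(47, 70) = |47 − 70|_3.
d_3(47, 70) = 1

Step 1 — x − y = 47 − 70 = -23. Step 2 — v_3(-23) = 0 (factor: -23 = −(3^0 · 23); the sign does not affect v_p). Step 3 — |x − y|_3 = 3^{0} = 1.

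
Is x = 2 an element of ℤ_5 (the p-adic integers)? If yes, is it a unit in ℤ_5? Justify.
x ∈ ℤ_5^× (unit); v_5(x) = 0

ℤ_5 = {x ∈ ℚ_5 : v_5(x) ≥ 0} and ℤ_5^× = {x ∈ ℤ_5 : v_5(x) = 0}. Here v_5(2) = v_5(num) − v_5(den) = 0; compare against these criteria.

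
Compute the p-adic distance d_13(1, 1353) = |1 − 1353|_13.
d_13(1, 1353) = 1/169

Step 1 — x − y = 1 − 1353 = -1352. Step 2 — v_13(-1352) = 2 (factor: -1352 = −(13^2 · 8); the sign does not affect v_p). Step 3 — |x − y|_13 = 13^{-2} = 1/169.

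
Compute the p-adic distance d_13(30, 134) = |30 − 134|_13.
d_13(30, 134) = 1/13

Step 1 — x − y = 30 − 134 = -104. Step 2 — v_13(-104) = 1 (factor: -104 = −(13^1 · 8); the sign does not affect v_p). Step 3 — |x − y|_13 = 13^{-1} = 1/13.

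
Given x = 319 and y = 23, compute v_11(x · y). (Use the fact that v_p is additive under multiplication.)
v_11(7337) = 1

v_p(x) = 1 (factor: 319 = 11^1 · 29); v_p(y) = 0 (factor: 23 = 11^0 · 23). Additivity: v_p(xy) = v_p(x) + v_p(y) = 1 + 0 = 1. (Direct check: xy = 7337 = 11^1 · (667).)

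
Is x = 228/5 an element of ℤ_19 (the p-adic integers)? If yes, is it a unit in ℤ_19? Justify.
x ∈ ℤ_19 but not a unit; v_19(x) = 1 > 0

ℤ_19 = {x ∈ ℚ_19 : v_19(x) ≥ 0} and ℤ_19^× = {x ∈ ℤ_19 : v_19(x) = 0}. Here v_19(228/5) = v_19(num) − v_19(den) = 1; compare against these criteria.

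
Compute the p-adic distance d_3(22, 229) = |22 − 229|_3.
d_3(22, 229) = 1/9

Step 1 — x − y = 22 − 229 = -207. Step 2 — v_3(-207) = 2 (factor: -207 = −(3^2 · 23); the sign does not affect v_p). Step 3 — |x − y|_3 = 3^{-2} = 1/9.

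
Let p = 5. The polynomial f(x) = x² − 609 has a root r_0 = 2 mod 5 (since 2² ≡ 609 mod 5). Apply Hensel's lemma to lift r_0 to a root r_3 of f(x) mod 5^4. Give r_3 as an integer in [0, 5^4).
r_3 = 522 (mod 625)

Hensel's recurrence: r_{i+1} = r_i − f(r_i)·(f′(r_i))^{-1} mod 5^{i+2}, with f′(x) = 2x. Iterate:
  r_0 = 2 (mod 5)
  r_1 = 22 (mod 25)
  r_2 = 22 (mod 125)
  r_3 = 522 (mod 625)
Final: r_3 = 522, and one checks f(r_3) ≡ 0 mod 5^4.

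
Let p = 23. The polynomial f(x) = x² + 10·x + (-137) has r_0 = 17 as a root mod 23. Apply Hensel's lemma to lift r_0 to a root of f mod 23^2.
r_1 = 178 (mod 529)

Hensel: r_{i+1} = r_i − f(r_i)·(f′(r_i))^{-1} mod 23^{i+2}, f′(x) = 2x + 10. Iterate:
  r_0 = 17 (mod 23)
  r_1 = 178 (mod 529)
Final: r = 178 satisfies f(r) ≡ 0 mod 23^2.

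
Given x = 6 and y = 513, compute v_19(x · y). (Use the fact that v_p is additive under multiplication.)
v_19(3078) = 1

v_p(x) = 0 (factor: 6 = 19^0 · 6); v_p(y) = 1 (factor: 513 = 19^1 · 27). Additivity: v_p(xy) = v_p(x) + v_p(y) = 0 + 1 = 1. (Direct check: xy = 3078 = 19^1 · (162).)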